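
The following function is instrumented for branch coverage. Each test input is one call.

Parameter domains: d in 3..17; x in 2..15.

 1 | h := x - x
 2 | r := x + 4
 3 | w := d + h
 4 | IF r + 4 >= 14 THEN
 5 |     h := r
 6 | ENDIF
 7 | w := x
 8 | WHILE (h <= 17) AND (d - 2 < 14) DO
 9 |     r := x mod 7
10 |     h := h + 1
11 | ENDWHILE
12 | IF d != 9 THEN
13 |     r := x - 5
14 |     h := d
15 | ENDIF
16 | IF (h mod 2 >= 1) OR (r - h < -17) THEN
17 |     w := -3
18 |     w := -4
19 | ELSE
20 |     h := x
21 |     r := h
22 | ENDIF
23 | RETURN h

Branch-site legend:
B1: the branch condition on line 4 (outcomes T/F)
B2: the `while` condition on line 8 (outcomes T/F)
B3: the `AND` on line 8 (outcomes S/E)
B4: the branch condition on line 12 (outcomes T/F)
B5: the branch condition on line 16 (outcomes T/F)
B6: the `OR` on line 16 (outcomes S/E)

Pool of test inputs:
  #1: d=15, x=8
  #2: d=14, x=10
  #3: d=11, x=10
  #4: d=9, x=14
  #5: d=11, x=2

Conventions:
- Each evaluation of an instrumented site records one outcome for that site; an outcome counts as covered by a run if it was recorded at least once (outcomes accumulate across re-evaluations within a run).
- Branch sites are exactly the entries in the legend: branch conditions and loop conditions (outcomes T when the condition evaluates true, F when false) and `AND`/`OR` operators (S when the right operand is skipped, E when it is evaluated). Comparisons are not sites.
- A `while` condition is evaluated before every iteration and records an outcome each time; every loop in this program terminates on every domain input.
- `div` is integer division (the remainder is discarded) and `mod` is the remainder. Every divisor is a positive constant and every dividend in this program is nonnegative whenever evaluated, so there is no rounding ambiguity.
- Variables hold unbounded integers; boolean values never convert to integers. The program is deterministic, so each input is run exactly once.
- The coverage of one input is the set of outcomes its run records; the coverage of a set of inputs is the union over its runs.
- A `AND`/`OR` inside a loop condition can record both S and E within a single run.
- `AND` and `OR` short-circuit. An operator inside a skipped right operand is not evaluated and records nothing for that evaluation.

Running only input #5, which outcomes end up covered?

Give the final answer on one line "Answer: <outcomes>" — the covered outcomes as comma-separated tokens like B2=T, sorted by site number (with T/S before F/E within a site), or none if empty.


Tracing the run of input #5 (d=11, x=2):
  B1->F, B3->E, B2->T, B3->E, B2->T, B3->E, B2->T, B3->E, B2->T, B3->E
  B2->T, B3->E, B2->T, B3->E, B2->T, B3->E, B2->T, B3->E, B2->T, B3->E
  B2->T, B3->E, B2->T, B3->E, B2->T, B3->E, B2->T, B3->E, B2->T, B3->E
  B2->T, B3->E, B2->T, B3->E, B2->T, B3->E, B2->T, B3->S, B2->F, B4->T
  B6->S, B5->T
as a set, this run covers: B1=F, B2=T, B2=F, B3=S, B3=E, B4=T, B5=T, B6=S
Answer: B1=F, B2=T, B2=F, B3=S, B3=E, B4=T, B5=T, B6=S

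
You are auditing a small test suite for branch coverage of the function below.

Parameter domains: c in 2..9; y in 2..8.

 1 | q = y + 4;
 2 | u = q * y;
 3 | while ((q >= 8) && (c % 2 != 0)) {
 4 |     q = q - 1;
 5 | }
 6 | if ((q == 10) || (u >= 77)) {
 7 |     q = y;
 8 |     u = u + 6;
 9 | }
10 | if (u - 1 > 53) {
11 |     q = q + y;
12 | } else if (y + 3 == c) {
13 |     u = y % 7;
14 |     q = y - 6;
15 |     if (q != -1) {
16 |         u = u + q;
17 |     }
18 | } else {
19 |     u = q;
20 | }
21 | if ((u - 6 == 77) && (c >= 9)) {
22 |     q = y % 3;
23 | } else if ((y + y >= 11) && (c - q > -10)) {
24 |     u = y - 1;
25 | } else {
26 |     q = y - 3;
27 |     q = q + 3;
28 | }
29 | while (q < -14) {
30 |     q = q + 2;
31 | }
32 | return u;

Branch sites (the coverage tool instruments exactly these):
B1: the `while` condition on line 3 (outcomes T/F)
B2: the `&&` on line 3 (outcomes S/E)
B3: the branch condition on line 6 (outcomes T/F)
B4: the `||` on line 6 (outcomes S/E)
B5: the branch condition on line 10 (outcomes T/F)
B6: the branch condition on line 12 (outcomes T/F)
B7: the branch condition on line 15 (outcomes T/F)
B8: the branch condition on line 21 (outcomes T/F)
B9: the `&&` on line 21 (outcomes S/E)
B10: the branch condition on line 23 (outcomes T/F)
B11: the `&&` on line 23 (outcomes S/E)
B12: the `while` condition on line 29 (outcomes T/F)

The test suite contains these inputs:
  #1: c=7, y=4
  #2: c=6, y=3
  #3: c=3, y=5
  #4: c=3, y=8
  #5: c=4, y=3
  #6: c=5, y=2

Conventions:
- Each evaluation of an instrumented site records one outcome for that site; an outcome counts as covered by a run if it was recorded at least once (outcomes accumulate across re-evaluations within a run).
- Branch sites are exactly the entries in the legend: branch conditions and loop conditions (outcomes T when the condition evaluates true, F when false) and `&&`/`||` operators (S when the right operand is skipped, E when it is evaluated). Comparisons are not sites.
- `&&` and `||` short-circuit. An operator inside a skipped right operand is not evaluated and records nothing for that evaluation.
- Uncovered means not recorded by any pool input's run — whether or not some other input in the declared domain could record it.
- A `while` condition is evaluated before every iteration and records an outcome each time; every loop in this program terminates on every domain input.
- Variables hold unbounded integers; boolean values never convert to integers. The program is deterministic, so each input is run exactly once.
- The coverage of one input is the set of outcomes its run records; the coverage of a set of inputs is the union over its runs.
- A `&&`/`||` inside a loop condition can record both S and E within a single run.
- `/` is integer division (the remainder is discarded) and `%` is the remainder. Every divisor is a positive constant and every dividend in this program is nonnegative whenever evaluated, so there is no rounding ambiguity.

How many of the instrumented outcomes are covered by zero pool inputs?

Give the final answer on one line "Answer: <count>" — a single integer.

input #1 (c=7, y=4): events B2->E, B1->T, B2->S, B1->F, B4->E, B3->F, B5->F, B6->T, B7->T, B9->S, B8->F, B11->S, B10->F, B12->F; covers B1=T, B1=F, B2=S, B2=E, B3=F, B4=E, B5=F, B6=T, B7=T, B8=F, B9=S, B10=F, B11=S, B12=F
input #2 (c=6, y=3): events B2->S, B1->F, B4->E, B3->F, B5->F, B6->T, B7->T, B9->S, B8->F, B11->S, B10->F, B12->F; covers B1=F, B2=S, B3=F, B4=E, B5=F, B6=T, B7=T, B8=F, B9=S, B10=F, B11=S, B12=F
input #3 (c=3, y=5): events B2->E, B1->T, B2->E, B1->T, B2->S, B1->F, B4->E, B3->F, B5->F, B6->F, B9->S, B8->F, B11->S, B10->F, ...; covers B1=T, B1=F, B2=S, B2=E, B3=F, B4=E, B5=F, B6=F, B8=F, B9=S, B10=F, B11=S, B12=F
input #4 (c=3, y=8): events B2->E, B1->T, B2->E, B1->T, B2->E, B1->T, B2->E, B1->T, B2->E, B1->T, B2->S, B1->F, B4->E, B3->T, ...; covers B1=T, B1=F, B2=S, B2=E, B3=T, B4=E, B5=T, B8=F, B9=S, B10=F, B11=E, B12=F
input #5 (c=4, y=3): events B2->S, B1->F, B4->E, B3->F, B5->F, B6->F, B9->S, B8->F, B11->S, B10->F, B12->F; covers B1=F, B2=S, B3=F, B4=E, B5=F, B6=F, B8=F, B9=S, B10=F, B11=S, B12=F
input #6 (c=5, y=2): events B2->S, B1->F, B4->E, B3->F, B5->F, B6->T, B7->T, B9->S, B8->F, B11->S, B10->F, B12->F; covers B1=F, B2=S, B3=F, B4=E, B5=F, B6=T, B7=T, B8=F, B9=S, B10=F, B11=S, B12=F
union over the pool: B1=T, B1=F, B2=S, B2=E, B3=T, B3=F, B4=E, B5=T, B5=F, B6=T, B6=F, B7=T, B8=F, B9=S, B10=F, B11=S, B11=E, B12=F
uncovered (6 of 24): B4=S, B7=F, B8=T, B9=E, B10=T, B12=T

Answer: 6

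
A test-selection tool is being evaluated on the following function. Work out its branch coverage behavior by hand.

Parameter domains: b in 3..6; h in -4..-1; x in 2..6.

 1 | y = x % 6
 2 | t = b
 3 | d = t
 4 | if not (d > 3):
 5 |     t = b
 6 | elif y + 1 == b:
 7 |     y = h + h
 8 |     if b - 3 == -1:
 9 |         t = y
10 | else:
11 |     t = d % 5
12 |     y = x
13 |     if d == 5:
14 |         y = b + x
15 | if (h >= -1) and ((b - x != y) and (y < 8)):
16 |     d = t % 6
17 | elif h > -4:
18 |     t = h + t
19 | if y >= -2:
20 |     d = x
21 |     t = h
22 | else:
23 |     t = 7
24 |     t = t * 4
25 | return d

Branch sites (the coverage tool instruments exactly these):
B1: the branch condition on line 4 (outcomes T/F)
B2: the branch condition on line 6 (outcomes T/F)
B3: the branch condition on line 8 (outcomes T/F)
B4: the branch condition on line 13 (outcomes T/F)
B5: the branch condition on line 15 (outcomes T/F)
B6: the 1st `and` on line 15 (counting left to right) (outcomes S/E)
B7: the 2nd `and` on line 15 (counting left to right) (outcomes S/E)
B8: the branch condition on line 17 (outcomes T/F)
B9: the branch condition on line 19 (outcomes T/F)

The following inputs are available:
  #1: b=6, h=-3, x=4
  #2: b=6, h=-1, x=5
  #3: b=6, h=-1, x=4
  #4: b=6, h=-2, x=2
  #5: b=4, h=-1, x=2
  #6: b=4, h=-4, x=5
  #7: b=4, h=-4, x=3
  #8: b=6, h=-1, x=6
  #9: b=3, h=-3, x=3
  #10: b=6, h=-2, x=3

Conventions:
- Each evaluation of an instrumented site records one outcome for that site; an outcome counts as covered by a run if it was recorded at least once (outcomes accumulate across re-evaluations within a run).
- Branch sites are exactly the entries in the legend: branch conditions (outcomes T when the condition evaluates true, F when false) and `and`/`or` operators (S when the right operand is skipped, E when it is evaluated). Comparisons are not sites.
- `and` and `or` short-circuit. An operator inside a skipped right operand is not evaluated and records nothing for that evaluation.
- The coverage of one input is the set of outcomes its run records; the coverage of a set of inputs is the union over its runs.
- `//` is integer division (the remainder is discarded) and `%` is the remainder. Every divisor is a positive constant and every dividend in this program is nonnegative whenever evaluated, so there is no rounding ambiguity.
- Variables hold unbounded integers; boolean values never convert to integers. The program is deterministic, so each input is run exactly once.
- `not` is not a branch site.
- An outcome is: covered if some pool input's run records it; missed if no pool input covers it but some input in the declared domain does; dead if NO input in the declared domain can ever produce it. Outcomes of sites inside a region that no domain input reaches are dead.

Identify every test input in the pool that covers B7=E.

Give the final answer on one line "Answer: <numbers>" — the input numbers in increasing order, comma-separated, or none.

input #1 (b=6, h=-3, x=4): does not produce B7=E
input #2 (b=6, h=-1, x=5): produces B7=E
input #3 (b=6, h=-1, x=4): produces B7=E
input #4 (b=6, h=-2, x=2): does not produce B7=E
input #5 (b=4, h=-1, x=2): does not produce B7=E
input #6 (b=4, h=-4, x=5): does not produce B7=E
input #7 (b=4, h=-4, x=3): does not produce B7=E
input #8 (b=6, h=-1, x=6): produces B7=E
input #9 (b=3, h=-3, x=3): does not produce B7=E
input #10 (b=6, h=-2, x=3): does not produce B7=E

Answer: 2, 3, 8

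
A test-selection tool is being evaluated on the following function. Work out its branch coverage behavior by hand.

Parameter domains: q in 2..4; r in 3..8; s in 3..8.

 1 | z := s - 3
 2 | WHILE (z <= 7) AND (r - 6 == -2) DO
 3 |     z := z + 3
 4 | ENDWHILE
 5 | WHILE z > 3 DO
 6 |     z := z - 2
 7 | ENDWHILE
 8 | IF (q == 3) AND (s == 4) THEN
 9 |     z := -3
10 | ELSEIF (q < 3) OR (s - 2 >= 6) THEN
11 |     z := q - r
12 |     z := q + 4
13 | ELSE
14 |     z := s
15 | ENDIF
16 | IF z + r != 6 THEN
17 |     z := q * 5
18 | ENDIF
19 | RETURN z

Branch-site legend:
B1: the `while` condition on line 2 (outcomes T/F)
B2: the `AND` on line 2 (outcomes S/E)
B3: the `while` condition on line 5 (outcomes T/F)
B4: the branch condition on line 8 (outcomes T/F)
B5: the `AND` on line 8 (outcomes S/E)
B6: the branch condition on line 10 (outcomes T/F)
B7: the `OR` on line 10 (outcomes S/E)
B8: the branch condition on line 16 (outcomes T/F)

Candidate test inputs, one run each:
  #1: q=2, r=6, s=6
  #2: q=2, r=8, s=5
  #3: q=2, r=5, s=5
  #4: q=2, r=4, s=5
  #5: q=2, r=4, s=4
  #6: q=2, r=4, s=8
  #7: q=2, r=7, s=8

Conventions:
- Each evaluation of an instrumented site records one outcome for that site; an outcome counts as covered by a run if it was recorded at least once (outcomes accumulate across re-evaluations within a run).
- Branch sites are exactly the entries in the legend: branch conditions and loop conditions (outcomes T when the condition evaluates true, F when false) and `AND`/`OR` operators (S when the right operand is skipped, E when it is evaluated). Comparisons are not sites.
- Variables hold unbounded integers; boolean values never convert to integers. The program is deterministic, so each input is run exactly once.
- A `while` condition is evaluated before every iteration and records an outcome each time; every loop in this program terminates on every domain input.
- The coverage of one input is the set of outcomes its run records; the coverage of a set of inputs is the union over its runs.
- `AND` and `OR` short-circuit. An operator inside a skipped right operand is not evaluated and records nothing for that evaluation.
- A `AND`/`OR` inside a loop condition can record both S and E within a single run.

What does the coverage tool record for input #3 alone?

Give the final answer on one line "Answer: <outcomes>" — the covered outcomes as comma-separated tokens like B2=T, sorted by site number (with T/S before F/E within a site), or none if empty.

Running input #3 (q=2, r=5, s=5), event by event:
  B2->E, B1->F, B3->F, B5->S, B4->F, B7->S, B6->T, B8->T
deduplicating events, the covered set is: B1=F, B2=E, B3=F, B4=F, B5=S, B6=T, B7=S, B8=T

Answer: B1=F, B2=E, B3=F, B4=F, B5=S, B6=T, B7=S, B8=T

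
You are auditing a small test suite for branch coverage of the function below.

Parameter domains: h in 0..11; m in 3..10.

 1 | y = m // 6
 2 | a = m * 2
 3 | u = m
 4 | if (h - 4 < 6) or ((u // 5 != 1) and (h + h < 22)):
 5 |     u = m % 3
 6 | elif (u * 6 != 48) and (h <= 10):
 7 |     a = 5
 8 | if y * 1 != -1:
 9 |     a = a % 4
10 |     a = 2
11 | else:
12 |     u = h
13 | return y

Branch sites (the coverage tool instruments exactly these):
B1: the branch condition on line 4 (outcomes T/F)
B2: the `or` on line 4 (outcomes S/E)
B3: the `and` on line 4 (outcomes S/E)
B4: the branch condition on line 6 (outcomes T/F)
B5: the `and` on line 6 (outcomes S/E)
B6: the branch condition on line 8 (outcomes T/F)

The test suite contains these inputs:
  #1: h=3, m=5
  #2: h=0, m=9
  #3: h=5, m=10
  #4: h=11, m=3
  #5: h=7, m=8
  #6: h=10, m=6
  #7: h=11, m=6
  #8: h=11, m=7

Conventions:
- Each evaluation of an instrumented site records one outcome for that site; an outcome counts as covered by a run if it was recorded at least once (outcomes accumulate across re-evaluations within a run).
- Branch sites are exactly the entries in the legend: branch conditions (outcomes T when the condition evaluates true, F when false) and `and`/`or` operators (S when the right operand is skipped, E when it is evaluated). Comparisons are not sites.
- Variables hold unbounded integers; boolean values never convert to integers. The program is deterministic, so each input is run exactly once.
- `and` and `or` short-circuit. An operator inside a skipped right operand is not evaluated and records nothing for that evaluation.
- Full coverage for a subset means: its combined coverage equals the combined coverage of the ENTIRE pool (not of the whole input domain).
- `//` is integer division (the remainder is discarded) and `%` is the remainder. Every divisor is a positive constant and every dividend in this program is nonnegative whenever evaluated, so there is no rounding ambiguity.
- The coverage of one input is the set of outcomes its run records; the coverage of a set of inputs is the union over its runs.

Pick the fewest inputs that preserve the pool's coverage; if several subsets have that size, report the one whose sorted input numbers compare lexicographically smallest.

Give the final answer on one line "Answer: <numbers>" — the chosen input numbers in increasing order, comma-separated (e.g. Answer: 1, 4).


test 1 (h=3, m=5) fires B2->S, B1->T, B6->T; hits B1=T, B2=S, B6=T
test 2 (h=0, m=9) fires B2->S, B1->T, B6->T; hits B1=T, B2=S, B6=T
test 3 (h=5, m=10) fires B2->S, B1->T, B6->T; hits B1=T, B2=S, B6=T
test 4 (h=11, m=3) fires B2->E, B3->E, B1->F, B5->E, B4->F, B6->T; hits B1=F, B2=E, B3=E, B4=F, B5=E, B6=T
test 5 (h=7, m=8) fires B2->S, B1->T, B6->T; hits B1=T, B2=S, B6=T
test 6 (h=10, m=6) fires B2->E, B3->S, B1->F, B5->E, B4->T, B6->T; hits B1=F, B2=E, B3=S, B4=T, B5=E, B6=T
test 7 (h=11, m=6) fires B2->E, B3->S, B1->F, B5->E, B4->F, B6->T; hits B1=F, B2=E, B3=S, B4=F, B5=E, B6=T
test 8 (h=11, m=7) fires B2->E, B3->S, B1->F, B5->E, B4->F, B6->T; hits B1=F, B2=E, B3=S, B4=F, B5=E, B6=T
together the pool reaches 10 outcomes: B1=T, B1=F, B2=S, B2=E, B3=S, B3=E, B4=T, B4=F, B5=E, B6=T
checked all size-1 subsets: none covers 10 outcomes (max 6/10)
checked all size-2 subsets: none covers 10 outcomes (max 8/10)
inputs {1, 4, 6} (size 3) cover everything; no size-3 subset with a lexicographically smaller index list covers all 10
Answer: 1, 4, 6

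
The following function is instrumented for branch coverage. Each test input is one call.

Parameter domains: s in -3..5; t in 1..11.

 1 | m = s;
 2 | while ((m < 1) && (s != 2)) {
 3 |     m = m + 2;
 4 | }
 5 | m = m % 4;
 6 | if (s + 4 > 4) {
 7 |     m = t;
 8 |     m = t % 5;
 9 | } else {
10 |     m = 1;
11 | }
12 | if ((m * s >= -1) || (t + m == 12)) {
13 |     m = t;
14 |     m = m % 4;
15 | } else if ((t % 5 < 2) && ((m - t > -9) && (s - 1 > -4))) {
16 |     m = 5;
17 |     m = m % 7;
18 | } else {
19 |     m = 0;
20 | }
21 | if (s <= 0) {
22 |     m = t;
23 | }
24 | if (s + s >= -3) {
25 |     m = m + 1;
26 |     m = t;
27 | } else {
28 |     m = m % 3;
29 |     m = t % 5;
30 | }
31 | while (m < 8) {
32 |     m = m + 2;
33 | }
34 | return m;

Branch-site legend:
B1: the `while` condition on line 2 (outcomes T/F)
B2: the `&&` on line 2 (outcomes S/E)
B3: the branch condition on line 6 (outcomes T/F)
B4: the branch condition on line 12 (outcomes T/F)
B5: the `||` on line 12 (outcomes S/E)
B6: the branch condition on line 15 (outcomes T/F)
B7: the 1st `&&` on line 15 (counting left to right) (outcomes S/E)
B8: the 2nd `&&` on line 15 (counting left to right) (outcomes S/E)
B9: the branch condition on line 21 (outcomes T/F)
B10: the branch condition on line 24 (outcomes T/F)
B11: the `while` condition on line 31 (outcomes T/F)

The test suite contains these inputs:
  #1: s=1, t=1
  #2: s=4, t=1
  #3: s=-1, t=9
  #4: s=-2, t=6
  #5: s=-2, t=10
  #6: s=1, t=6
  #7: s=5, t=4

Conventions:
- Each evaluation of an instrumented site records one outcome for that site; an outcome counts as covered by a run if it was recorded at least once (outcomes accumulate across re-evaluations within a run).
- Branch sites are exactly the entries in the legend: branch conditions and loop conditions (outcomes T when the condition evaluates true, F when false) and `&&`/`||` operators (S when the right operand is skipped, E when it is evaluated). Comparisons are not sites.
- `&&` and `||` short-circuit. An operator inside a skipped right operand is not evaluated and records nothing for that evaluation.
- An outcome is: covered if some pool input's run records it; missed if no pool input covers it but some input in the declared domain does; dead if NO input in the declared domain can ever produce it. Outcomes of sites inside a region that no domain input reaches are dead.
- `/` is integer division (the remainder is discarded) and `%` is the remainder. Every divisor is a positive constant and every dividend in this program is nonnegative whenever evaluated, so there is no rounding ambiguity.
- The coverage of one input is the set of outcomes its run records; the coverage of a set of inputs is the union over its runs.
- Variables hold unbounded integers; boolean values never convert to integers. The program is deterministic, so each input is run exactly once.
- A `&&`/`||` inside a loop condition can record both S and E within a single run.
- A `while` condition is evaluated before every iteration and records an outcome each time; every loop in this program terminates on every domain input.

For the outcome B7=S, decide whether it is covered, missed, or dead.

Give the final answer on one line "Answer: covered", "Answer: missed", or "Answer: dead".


no pool input records B7=S
but domain input (s=-3, t=2) does record it -> reachable, so missed
Answer: missed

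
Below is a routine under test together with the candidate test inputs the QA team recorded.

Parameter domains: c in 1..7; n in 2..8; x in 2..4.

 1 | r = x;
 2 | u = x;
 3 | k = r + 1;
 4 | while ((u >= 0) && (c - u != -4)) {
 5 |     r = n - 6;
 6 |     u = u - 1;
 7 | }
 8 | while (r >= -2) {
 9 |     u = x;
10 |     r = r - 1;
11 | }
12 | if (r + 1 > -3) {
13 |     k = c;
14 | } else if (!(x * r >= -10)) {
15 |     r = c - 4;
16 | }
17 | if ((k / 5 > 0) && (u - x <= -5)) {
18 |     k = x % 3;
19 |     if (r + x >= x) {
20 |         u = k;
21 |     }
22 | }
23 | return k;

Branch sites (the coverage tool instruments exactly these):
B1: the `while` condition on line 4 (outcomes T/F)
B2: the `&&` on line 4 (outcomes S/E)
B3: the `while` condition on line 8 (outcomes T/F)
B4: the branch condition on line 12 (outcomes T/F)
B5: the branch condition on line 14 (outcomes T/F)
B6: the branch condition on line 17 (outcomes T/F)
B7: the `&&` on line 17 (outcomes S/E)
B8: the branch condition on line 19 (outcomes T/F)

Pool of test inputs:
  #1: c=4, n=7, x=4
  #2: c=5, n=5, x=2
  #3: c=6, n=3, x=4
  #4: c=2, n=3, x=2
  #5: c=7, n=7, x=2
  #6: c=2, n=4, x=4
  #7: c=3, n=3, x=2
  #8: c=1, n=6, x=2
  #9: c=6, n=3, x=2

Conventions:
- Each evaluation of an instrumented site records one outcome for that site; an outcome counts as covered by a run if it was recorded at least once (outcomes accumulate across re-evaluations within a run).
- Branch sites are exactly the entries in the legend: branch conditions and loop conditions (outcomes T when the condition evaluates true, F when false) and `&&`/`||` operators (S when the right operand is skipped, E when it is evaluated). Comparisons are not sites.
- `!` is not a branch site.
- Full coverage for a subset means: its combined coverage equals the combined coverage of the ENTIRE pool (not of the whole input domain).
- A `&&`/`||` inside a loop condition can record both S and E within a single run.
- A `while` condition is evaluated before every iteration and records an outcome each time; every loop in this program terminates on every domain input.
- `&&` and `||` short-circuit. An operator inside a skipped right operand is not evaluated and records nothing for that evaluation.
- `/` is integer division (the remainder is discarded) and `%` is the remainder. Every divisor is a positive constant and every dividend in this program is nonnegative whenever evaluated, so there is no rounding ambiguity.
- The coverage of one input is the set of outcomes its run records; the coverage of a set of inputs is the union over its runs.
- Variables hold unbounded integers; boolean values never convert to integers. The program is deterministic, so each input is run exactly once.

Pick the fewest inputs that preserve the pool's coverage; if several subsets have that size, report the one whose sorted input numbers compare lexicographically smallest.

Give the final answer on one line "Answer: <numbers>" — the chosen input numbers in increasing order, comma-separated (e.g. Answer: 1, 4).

input #1 (c=4, n=7, x=4): events B2->E, B1->T, B2->E, B1->T, B2->E, B1->T, B2->E, B1->T, B2->E, B1->T, B2->S, B1->F, B3->T, B3->T, ...; covers B1=T, B1=F, B2=S, B2=E, B3=T, B3=F, B4=T, B6=F, B7=S
input #2 (c=5, n=5, x=2): events B2->E, B1->T, B2->E, B1->T, B2->E, B1->T, B2->S, B1->F, B3->T, B3->T, B3->F, B4->T, B7->E, B6->F; covers B1=T, B1=F, B2=S, B2=E, B3=T, B3=F, B4=T, B6=F, B7=E
input #3 (c=6, n=3, x=4): events B2->E, B1->T, B2->E, B1->T, B2->E, B1->T, B2->E, B1->T, B2->E, B1->T, B2->S, B1->F, B3->F, B4->T, ...; covers B1=T, B1=F, B2=S, B2=E, B3=F, B4=T, B6=T, B7=E, B8=F
input #4 (c=2, n=3, x=2): events B2->E, B1->T, B2->E, B1->T, B2->E, B1->T, B2->S, B1->F, B3->F, B4->T, B7->S, B6->F; covers B1=T, B1=F, B2=S, B2=E, B3=F, B4=T, B6=F, B7=S
input #5 (c=7, n=7, x=2): events B2->E, B1->T, B2->E, B1->T, B2->E, B1->T, B2->S, B1->F, B3->T, B3->T, B3->T, B3->T, B3->F, B4->T, ...; covers B1=T, B1=F, B2=S, B2=E, B3=T, B3=F, B4=T, B6=F, B7=E
input #6 (c=2, n=4, x=4): events B2->E, B1->T, B2->E, B1->T, B2->E, B1->T, B2->E, B1->T, B2->E, B1->T, B2->S, B1->F, B3->T, B3->F, ...; covers B1=T, B1=F, B2=S, B2=E, B3=T, B3=F, B4=T, B6=F, B7=S
input #7 (c=3, n=3, x=2): events B2->E, B1->T, B2->E, B1->T, B2->E, B1->T, B2->S, B1->F, B3->F, B4->T, B7->S, B6->F; covers B1=T, B1=F, B2=S, B2=E, B3=F, B4=T, B6=F, B7=S
input #8 (c=1, n=6, x=2): events B2->E, B1->T, B2->E, B1->T, B2->E, B1->T, B2->S, B1->F, B3->T, B3->T, B3->T, B3->F, B4->T, B7->S, ...; covers B1=T, B1=F, B2=S, B2=E, B3=T, B3=F, B4=T, B6=F, B7=S
input #9 (c=6, n=3, x=2): events B2->E, B1->T, B2->E, B1->T, B2->E, B1->T, B2->S, B1->F, B3->F, B4->T, B7->E, B6->F; covers B1=T, B1=F, B2=S, B2=E, B3=F, B4=T, B6=F, B7=E
union over all inputs: B1=T, B1=F, B2=S, B2=E, B3=T, B3=F, B4=T, B6=T, B6=F, B7=S, B7=E, B8=F (12 outcomes)
size 1 is not enough: best union over all size-1 subsets is 9/12
size 2: inputs {1, 3} cover all 12 outcomes, and no lexicographically smaller subset of this size does

Answer: 1, 3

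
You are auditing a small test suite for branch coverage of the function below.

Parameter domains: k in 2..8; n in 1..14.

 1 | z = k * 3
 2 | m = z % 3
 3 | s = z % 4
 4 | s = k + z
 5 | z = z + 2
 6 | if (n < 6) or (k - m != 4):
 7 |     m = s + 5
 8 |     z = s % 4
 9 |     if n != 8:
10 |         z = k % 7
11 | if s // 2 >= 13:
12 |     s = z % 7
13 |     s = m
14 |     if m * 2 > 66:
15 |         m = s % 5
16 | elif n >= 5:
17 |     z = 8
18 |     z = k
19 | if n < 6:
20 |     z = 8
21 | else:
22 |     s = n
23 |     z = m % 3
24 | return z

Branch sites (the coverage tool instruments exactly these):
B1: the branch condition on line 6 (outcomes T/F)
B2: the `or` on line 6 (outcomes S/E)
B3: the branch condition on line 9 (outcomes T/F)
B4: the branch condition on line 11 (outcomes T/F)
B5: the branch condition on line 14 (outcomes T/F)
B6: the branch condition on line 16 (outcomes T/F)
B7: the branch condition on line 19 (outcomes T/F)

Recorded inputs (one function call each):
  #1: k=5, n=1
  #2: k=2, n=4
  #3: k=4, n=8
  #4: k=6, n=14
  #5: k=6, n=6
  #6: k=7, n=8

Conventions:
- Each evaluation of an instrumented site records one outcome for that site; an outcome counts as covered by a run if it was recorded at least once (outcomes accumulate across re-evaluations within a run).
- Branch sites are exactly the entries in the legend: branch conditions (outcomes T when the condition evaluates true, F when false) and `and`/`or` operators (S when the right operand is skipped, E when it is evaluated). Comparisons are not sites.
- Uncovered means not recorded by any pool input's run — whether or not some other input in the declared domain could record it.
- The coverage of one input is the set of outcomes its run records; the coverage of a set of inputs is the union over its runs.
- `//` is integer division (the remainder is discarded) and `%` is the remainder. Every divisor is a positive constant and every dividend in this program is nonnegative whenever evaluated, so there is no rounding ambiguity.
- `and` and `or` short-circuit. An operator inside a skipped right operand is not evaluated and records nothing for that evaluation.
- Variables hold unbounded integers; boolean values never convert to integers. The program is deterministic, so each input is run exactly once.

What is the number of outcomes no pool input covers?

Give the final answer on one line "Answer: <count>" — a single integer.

run #1 (k=5, n=1) runs B2->S, B1->T, B3->T, B4->F, B6->F, B7->T; records B1=T, B2=S, B3=T, B4=F, B6=F, B7=T
run #2 (k=2, n=4) runs B2->S, B1->T, B3->T, B4->F, B6->F, B7->T; records B1=T, B2=S, B3=T, B4=F, B6=F, B7=T
run #3 (k=4, n=8) runs B2->E, B1->F, B4->F, B6->T, B7->F; records B1=F, B2=E, B4=F, B6=T, B7=F
run #4 (k=6, n=14) runs B2->E, B1->T, B3->T, B4->F, B6->T, B7->F; records B1=T, B2=E, B3=T, B4=F, B6=T, B7=F
run #5 (k=6, n=6) runs B2->E, B1->T, B3->T, B4->F, B6->T, B7->F; records B1=T, B2=E, B3=T, B4=F, B6=T, B7=F
run #6 (k=7, n=8) runs B2->E, B1->T, B3->F, B4->T, B5->F, B7->F; records B1=T, B2=E, B3=F, B4=T, B5=F, B7=F
union over the pool: B1=T, B1=F, B2=S, B2=E, B3=T, B3=F, B4=T, B4=F, B5=F, B6=T, B6=F, B7=T, B7=F
uncovered (1 of 14): B5=T

Answer: 1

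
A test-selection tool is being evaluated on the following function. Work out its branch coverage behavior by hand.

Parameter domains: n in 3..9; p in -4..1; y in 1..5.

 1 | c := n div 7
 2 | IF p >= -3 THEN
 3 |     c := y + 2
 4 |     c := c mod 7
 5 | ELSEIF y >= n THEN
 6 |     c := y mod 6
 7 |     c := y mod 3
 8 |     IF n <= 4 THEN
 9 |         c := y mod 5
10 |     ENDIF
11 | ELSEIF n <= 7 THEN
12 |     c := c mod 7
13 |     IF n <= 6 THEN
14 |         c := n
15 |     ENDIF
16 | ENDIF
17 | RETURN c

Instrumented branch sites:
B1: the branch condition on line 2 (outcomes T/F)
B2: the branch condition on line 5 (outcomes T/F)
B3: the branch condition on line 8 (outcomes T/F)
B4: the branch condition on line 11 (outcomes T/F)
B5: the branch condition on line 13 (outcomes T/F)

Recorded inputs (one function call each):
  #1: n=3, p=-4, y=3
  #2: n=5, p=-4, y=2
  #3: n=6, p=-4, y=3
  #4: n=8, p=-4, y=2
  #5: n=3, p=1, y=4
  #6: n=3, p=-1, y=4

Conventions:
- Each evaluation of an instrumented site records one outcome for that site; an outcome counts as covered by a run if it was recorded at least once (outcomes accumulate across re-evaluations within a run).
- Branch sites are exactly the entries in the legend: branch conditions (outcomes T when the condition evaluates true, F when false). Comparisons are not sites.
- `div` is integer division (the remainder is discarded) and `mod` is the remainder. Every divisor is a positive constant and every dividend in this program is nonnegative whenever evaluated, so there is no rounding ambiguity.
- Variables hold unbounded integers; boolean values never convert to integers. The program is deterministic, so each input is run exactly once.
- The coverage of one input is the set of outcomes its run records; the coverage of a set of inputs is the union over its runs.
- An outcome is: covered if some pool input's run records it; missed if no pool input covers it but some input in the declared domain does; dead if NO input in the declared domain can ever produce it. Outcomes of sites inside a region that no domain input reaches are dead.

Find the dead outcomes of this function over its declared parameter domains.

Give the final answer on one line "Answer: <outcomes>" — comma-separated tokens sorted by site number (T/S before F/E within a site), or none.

exhaustive pass over the 210-input domain:
  reachable outcomes have witnesses, e.g. B1=T (e.g. n=3, p=-3, y=1), B1=F (e.g. n=3, p=-4, y=1), B2=T (e.g. n=3, p=-4, y=3), B2=F (e.g. n=3, p=-4, y=1)

Answer: none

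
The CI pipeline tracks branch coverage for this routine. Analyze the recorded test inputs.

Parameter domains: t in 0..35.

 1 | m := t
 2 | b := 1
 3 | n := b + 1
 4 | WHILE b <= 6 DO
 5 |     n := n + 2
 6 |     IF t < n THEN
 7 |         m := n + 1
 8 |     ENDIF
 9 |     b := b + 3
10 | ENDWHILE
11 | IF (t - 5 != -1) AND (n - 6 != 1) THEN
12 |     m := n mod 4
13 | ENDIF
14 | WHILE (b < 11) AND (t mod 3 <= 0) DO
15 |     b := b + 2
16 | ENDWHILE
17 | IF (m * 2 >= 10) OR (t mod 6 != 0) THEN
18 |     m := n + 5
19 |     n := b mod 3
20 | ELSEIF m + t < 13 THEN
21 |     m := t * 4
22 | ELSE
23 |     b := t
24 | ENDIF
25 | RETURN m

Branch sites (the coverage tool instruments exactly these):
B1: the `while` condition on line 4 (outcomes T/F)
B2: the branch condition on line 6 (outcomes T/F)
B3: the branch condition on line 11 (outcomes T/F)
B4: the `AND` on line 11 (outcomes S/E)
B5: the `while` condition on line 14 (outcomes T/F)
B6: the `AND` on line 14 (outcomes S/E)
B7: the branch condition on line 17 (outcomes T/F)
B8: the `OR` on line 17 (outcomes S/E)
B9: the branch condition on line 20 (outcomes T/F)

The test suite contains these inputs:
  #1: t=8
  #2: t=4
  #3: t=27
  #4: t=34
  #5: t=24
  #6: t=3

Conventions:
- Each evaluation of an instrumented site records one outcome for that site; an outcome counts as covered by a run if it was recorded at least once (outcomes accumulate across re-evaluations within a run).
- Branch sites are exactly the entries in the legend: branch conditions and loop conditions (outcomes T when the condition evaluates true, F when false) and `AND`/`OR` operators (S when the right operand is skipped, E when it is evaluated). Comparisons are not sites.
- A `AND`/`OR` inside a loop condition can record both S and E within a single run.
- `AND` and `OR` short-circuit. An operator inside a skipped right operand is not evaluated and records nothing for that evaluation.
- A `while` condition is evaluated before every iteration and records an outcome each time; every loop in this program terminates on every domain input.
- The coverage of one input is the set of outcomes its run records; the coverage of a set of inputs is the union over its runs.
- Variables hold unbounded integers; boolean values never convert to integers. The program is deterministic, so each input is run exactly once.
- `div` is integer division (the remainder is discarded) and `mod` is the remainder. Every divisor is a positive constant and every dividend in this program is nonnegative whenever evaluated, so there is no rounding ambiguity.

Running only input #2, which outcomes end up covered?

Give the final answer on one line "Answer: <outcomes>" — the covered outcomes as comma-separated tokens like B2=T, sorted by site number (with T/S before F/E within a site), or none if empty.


Tracing the run of input #2 (t=4):
  B1->T, B2->F, B1->T, B2->T, B1->F, B4->S, B3->F, B6->E, B5->F, B8->S
  B7->T
as a set, this run covers: B1=T, B1=F, B2=T, B2=F, B3=F, B4=S, B5=F, B6=E, B7=T, B8=S
Answer: B1=T, B1=F, B2=T, B2=F, B3=F, B4=S, B5=F, B6=E, B7=T, B8=S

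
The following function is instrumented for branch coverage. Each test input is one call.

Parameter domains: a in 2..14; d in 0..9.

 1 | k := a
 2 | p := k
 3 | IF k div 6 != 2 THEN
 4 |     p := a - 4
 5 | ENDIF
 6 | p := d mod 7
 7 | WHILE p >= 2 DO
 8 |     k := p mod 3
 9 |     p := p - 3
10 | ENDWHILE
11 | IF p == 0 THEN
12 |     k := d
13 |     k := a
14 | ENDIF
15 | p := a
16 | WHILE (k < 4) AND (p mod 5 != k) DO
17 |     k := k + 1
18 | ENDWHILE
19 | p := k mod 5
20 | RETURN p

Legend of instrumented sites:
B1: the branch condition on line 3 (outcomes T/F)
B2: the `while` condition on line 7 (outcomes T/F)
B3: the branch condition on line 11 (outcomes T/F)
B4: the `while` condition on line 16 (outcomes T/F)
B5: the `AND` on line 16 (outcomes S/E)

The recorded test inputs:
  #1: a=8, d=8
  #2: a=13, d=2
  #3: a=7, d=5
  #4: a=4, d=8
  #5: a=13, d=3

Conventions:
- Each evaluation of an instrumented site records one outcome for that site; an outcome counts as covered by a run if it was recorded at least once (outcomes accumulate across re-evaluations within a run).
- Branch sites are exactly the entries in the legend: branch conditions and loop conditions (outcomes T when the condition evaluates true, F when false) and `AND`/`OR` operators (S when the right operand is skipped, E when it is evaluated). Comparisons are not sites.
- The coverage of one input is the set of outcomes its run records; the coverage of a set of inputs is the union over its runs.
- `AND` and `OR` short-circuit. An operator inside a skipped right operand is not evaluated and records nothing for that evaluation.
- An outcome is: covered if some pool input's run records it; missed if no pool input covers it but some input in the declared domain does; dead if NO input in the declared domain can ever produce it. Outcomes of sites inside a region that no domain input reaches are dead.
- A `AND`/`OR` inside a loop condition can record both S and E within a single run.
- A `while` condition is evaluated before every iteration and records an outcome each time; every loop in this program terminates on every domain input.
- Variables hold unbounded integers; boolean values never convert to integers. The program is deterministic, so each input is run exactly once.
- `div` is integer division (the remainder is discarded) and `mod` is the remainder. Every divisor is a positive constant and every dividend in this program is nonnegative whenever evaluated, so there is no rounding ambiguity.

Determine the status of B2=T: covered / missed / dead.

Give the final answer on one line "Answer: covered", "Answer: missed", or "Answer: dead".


B2=T is recorded by pool input(s) 2, 3, 5 -> covered
Answer: covered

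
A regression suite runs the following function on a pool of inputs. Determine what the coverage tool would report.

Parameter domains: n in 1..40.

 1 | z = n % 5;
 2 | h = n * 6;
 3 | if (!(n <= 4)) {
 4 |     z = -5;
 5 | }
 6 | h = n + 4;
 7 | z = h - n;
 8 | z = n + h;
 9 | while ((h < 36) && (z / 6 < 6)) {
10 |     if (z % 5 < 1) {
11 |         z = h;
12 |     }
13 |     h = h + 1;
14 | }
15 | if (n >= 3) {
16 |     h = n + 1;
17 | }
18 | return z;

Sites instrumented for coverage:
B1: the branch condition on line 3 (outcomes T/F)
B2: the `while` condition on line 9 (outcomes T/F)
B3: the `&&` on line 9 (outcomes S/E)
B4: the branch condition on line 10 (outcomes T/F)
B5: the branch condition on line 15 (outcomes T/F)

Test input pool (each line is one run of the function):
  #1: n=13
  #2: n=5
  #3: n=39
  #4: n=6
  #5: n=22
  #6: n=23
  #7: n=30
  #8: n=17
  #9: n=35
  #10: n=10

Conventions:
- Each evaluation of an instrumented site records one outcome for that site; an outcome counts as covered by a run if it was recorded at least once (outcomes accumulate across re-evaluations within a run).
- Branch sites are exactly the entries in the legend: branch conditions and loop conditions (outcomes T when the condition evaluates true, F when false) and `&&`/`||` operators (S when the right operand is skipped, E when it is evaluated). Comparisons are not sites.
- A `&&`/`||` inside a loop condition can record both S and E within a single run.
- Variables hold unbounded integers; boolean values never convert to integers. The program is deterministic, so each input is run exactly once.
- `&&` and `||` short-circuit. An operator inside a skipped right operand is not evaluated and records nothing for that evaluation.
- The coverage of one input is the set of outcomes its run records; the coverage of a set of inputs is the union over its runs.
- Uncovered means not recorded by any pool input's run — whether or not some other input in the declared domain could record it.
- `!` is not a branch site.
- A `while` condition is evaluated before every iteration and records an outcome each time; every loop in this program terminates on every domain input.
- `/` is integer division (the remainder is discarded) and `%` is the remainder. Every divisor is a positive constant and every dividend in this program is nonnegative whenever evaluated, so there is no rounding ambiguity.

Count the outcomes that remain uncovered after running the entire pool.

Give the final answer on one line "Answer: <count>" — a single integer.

input #1, n=13: events B1->T, B3->E, B2->T, B4->T, B3->E, B2->T, B4->F, B3->E, B2->T, B4->F, B3->E, B2->T, B4->F, B3->E, ...; outcomes B1=T, B2=T, B2=F, B3=S, B3=E, B4=T, B4=F, B5=T
input #2, n=5: events B1->T, B3->E, B2->T, B4->F, B3->E, B2->T, B4->F, B3->E, B2->T, B4->F, B3->E, B2->T, B4->F, B3->E, ...; outcomes B1=T, B2=T, B2=F, B3=S, B3=E, B4=F, B5=T
input #3, n=39: events B1->T, B3->S, B2->F, B5->T; outcomes B1=T, B2=F, B3=S, B5=T
input #4, n=6: events B1->T, B3->E, B2->T, B4->F, B3->E, B2->T, B4->F, B3->E, B2->T, B4->F, B3->E, B2->T, B4->F, B3->E, ...; outcomes B1=T, B2=T, B2=F, B3=S, B3=E, B4=F, B5=T
input #5, n=22: events B1->T, B3->E, B2->F, B5->T; outcomes B1=T, B2=F, B3=E, B5=T
input #6, n=23: events B1->T, B3->E, B2->F, B5->T; outcomes B1=T, B2=F, B3=E, B5=T
input #7, n=30: events B1->T, B3->E, B2->F, B5->T; outcomes B1=T, B2=F, B3=E, B5=T
input #8, n=17: events B1->T, B3->E, B2->F, B5->T; outcomes B1=T, B2=F, B3=E, B5=T
input #9, n=35: events B1->T, B3->S, B2->F, B5->T; outcomes B1=T, B2=F, B3=S, B5=T
input #10, n=10: events B1->T, B3->E, B2->T, B4->F, B3->E, B2->T, B4->F, B3->E, B2->T, B4->F, B3->E, B2->T, B4->F, B3->E, ...; outcomes B1=T, B2=T, B2=F, B3=S, B3=E, B4=F, B5=T
union over the pool: B1=T, B2=T, B2=F, B3=S, B3=E, B4=T, B4=F, B5=T
uncovered (2 of 10): B1=F, B5=F

Answer: 2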